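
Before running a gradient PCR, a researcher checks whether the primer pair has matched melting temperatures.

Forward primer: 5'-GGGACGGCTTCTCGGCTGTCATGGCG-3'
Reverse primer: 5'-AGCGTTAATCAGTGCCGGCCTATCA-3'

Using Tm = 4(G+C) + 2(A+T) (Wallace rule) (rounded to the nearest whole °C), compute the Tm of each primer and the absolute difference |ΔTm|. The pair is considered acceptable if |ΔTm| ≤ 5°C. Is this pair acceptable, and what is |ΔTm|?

Forward: A=2 T=6 G=11 C=7 → Tm = 2·8 + 4·18 = 88°C.
Reverse: A=6 T=6 G=6 C=7 → Tm = 2·12 + 4·13 = 76°C.
|ΔTm| = |88 − 76| = 12°C, > 5°C.

|ΔTm| = 12°C; the pair is not acceptable.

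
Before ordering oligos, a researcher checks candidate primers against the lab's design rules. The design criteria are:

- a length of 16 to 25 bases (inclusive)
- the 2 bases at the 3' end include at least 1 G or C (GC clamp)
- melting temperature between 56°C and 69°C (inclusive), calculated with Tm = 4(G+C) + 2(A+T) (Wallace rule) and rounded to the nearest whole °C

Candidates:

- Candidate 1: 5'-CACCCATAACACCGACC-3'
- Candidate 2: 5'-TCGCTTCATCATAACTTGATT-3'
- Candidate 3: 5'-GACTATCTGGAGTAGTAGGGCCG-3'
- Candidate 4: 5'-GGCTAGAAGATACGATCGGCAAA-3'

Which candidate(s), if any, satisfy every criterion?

Candidate 1 (17 nt, A=6 T=1 G=1 C=9): length 17 ✓; 3' end CC has 2 G/C ✓; Tm = 2·7 + 4·10 = 54°C, outside 56–69°C ✗ — fails.
Candidate 2 (21 nt, A=5 T=9 G=2 C=5): length 21 ✓; 3' end TT has 0 G/C, need ≥1 ✗; Tm = 2·14 + 4·7 = 56°C ✓ — fails.
Candidate 3 (23 nt, A=5 T=5 G=9 C=4): length 23 ✓; 3' end CG has 2 G/C ✓; Tm = 2·10 + 4·13 = 72°C, outside 56–69°C ✗ — fails.
Candidate 4 (23 nt, A=9 T=3 G=7 C=4): length 23 ✓; 3' end AA has 0 G/C, need ≥1 ✗; Tm = 2·12 + 4·11 = 68°C ✓ — fails.

None of the candidates satisfy all criteria.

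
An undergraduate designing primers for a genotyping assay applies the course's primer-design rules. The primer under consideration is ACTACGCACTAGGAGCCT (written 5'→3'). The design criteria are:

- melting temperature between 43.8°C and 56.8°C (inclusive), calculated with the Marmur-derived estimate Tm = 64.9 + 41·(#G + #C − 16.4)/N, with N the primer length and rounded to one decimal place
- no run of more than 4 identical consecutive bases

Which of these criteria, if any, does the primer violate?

Base counts: A=5, T=3, G=4, C=6 (length 18).
Tm: Tm = 64.9 + 41·(10 − 16.4)/18 = 50.3°C ✓
homopolymer run: longest run = 2 ✓

Meets all criteria.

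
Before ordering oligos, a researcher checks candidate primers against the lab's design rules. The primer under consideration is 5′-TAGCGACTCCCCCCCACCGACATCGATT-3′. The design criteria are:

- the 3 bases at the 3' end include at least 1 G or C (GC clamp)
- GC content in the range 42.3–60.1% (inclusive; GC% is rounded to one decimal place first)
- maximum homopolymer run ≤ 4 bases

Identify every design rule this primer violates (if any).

Fails: GC clamp, GC content, homopolymer run.

Base counts: A=6, T=5, G=4, C=13 (length 28).
GC clamp: 3' end ATT has 0 G/C, need ≥1 ✗
GC content: GC 17/28 = 60.7%, outside 42.3–60.1% ✗
homopolymer run: longest run = 7, exceeds 4 ✗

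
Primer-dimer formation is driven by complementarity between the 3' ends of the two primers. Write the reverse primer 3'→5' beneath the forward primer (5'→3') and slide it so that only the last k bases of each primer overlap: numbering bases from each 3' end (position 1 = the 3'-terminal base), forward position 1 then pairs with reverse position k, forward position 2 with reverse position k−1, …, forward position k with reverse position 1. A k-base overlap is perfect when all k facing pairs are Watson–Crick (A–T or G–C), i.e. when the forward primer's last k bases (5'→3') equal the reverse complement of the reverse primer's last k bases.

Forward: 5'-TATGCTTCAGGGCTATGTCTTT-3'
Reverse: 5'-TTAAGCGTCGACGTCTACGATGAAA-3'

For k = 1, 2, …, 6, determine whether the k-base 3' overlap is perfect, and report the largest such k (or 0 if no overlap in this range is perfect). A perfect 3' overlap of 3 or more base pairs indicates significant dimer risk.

Last 6 bases (5'→3') — forward …GTCTTT, reverse …ATGAAA.
Reverse complement of the reverse primer's last 6 bases: TTTCAT; its first k bases are the reverse complement of the reverse primer's last k bases, so a perfect k-base overlap needs the forward primer's last k bases to equal them.
Comparing (forward last k vs required): k=1: T vs T ✓; k=2: TT vs TT ✓; k=3: TTT vs TTT ✓; k=4: CTTT vs TTTC ✗; k=5: TCTTT vs TTTCA ✗; k=6: GTCTTT vs TTTCAT ✗.
Perfect overlaps at k = 1, 2, 3; the largest is 3.

Longest perfect overlap: 3 complementary base pairs; significant dimer risk (threshold 3).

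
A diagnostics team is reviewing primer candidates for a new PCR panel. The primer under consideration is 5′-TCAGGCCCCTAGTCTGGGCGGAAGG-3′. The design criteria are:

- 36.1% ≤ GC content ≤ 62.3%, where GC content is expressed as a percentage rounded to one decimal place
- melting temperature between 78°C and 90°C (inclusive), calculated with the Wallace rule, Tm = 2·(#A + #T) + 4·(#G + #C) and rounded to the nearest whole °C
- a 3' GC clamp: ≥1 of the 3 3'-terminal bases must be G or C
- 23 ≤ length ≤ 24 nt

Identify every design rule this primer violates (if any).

Fails: GC content, length.

Base counts: A=4, T=4, G=10, C=7 (length 25).
GC content: GC 17/25 = 68.0%, outside 36.1–62.3% ✗
Tm: Tm = 2·8 + 4·17 = 84°C ✓
GC clamp: 3' end AGG has 2 G/C ✓
length: length 25, outside 23–24 ✗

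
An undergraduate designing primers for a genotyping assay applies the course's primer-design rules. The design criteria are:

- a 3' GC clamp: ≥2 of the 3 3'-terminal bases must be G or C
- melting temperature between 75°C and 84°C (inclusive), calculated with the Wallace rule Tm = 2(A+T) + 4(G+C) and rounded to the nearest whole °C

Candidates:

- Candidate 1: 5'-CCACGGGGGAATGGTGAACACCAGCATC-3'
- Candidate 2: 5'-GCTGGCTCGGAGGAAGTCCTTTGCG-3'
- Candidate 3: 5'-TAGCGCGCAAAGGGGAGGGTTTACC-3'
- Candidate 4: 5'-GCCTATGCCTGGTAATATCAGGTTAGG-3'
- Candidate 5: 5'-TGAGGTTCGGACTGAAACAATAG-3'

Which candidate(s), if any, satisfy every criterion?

Candidate 2, Candidate 3 and Candidate 4.

Candidate 1 (28 nt, A=8 T=3 G=9 C=8): 3' end ATC has 1 G/C, need ≥2 ✗; Tm = 2·11 + 4·17 = 90°C, outside 75–84°C ✗ — fails.
Candidate 2 (25 nt, A=3 T=6 G=10 C=6): 3' end GCG has 3 G/C ✓; Tm = 2·9 + 4·16 = 82°C ✓ — passes.
Candidate 3 (25 nt, A=6 T=4 G=10 C=5): 3' end ACC has 2 G/C ✓; Tm = 2·10 + 4·15 = 80°C ✓ — passes.
Candidate 4 (27 nt, A=6 T=8 G=8 C=5): 3' end AGG has 2 G/C ✓; Tm = 2·14 + 4·13 = 80°C ✓ — passes.
Candidate 5 (23 nt, A=8 T=5 G=7 C=3): 3' end TAG has 1 G/C, need ≥2 ✗; Tm = 2·13 + 4·10 = 66°C, outside 75–84°C ✗ — fails.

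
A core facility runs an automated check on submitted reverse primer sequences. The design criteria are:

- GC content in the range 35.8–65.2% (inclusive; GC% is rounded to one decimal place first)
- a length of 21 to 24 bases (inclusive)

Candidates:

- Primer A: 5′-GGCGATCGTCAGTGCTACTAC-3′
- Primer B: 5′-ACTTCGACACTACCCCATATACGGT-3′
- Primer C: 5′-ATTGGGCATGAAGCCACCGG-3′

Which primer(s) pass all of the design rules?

Primer A only.

Primer A (21 nt, A=4 T=5 G=6 C=6): GC 12/21 = 57.1% ✓; length 21 ✓ — passes.
Primer B (25 nt, A=7 T=6 G=3 C=9): GC 12/25 = 48.0% ✓; length 25, outside 21–24 ✗ — fails.
Primer C (20 nt, A=5 T=3 G=7 C=5): GC 12/20 = 60.0% ✓; length 20, outside 21–24 ✗ — fails.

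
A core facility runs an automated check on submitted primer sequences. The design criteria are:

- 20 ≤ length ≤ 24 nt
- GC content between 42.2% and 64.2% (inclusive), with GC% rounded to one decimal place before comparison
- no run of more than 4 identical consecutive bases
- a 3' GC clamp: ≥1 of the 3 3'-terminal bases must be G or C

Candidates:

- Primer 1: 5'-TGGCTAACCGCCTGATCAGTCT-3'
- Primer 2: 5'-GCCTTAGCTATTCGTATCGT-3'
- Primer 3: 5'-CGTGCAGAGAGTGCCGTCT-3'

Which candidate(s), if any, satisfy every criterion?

Primer 1 (22 nt, A=4 T=6 G=5 C=7): length 22 ✓; GC 12/22 = 54.5% ✓; longest run = 2 ✓; 3' end TCT has 1 G/C ✓ — passes.
Primer 2 (20 nt, A=3 T=8 G=4 C=5): length 20 ✓; GC 9/20 = 45.0% ✓; longest run = 2 ✓; 3' end CGT has 2 G/C ✓ — passes.
Primer 3 (19 nt, A=3 T=4 G=7 C=5): length 19, outside 20–24 ✗; GC 12/19 = 63.2% ✓; longest run = 2 ✓; 3' end TCT has 1 G/C ✓ — fails.

Primer 1 and Primer 2.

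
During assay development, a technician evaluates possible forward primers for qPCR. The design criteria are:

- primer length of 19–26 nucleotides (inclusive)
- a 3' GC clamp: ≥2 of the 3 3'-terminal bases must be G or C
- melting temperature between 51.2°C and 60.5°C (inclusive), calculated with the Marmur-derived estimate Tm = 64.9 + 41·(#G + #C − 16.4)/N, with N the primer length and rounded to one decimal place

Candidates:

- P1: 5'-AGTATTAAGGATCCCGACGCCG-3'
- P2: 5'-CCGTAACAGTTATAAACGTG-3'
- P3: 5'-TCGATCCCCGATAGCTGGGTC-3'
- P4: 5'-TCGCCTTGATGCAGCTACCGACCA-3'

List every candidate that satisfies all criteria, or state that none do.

P1 (22 nt, A=6 T=4 G=6 C=6): length 22 ✓; 3' end CCG has 3 G/C ✓; Tm = 64.9 + 41·(12 − 16.4)/22 = 56.7°C ✓ — passes.
P2 (20 nt, A=7 T=5 G=4 C=4): length 20 ✓; 3' end GTG has 2 G/C ✓; Tm = 64.9 + 41·(8 − 16.4)/20 = 47.7°C, outside 51.2–60.5°C ✗ — fails.
P3 (21 nt, A=3 T=5 G=6 C=7): length 21 ✓; 3' end GTC has 2 G/C ✓; Tm = 64.9 + 41·(13 − 16.4)/21 = 58.3°C ✓ — passes.
P4 (24 nt, A=5 T=5 G=5 C=9): length 24 ✓; 3' end CCA has 2 G/C ✓; Tm = 64.9 + 41·(14 − 16.4)/24 = 60.8°C, outside 51.2–60.5°C ✗ — fails.

P1 and P3.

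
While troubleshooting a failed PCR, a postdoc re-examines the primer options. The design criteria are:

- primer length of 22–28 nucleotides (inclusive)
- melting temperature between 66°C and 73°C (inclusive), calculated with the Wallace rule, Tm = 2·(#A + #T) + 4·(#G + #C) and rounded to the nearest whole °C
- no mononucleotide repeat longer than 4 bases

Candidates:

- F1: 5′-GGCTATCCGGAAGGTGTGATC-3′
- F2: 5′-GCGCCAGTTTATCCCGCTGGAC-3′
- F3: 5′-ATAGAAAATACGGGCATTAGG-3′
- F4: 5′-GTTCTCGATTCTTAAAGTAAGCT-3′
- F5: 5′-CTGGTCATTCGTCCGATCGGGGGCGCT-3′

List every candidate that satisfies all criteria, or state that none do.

F2 only.

F1 (21 nt, A=4 T=5 G=8 C=4): length 21, outside 22–28 ✗; Tm = 2·9 + 4·12 = 66°C ✓; longest run = 2 ✓ — fails.
F2 (22 nt, A=3 T=5 G=6 C=8): length 22 ✓; Tm = 2·8 + 4·14 = 72°C ✓; longest run = 3 ✓ — passes.
F3 (21 nt, A=9 T=4 G=6 C=2): length 21, outside 22–28 ✗; Tm = 2·13 + 4·8 = 58°C, outside 66–73°C ✗; longest run = 4 ✓ — fails.
F4 (23 nt, A=6 T=9 G=4 C=4): length 23 ✓; Tm = 2·15 + 4·8 = 62°C, outside 66–73°C ✗; longest run = 3 ✓ — fails.
F5 (27 nt, A=2 T=7 G=10 C=8): length 27 ✓; Tm = 2·9 + 4·18 = 90°C, outside 66–73°C ✗; longest run = 5, exceeds 4 ✗ — fails.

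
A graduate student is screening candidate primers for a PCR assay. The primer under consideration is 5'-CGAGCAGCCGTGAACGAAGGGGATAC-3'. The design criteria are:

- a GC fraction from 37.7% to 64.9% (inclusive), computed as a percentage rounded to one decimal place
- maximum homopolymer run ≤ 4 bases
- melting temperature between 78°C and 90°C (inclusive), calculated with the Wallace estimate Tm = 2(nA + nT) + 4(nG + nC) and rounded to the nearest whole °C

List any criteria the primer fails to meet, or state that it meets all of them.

Base counts: A=8, T=2, G=10, C=6 (length 26).
GC content: GC 16/26 = 61.5% ✓
homopolymer run: longest run = 4 ✓
Tm: Tm = 2·10 + 4·16 = 84°C ✓

Meets all criteria.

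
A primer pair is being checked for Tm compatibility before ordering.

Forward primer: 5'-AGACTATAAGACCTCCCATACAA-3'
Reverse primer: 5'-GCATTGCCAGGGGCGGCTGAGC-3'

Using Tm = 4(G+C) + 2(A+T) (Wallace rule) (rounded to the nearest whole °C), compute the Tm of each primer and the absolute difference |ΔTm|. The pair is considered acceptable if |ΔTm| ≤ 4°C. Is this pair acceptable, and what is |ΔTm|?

|ΔTm| = 12°C; the pair is not acceptable.

Forward: A=10 T=4 G=2 C=7 → Tm = 2·14 + 4·9 = 64°C.
Reverse: A=3 T=3 G=10 C=6 → Tm = 2·6 + 4·16 = 76°C.
|ΔTm| = |64 − 76| = 12°C, > 4°C.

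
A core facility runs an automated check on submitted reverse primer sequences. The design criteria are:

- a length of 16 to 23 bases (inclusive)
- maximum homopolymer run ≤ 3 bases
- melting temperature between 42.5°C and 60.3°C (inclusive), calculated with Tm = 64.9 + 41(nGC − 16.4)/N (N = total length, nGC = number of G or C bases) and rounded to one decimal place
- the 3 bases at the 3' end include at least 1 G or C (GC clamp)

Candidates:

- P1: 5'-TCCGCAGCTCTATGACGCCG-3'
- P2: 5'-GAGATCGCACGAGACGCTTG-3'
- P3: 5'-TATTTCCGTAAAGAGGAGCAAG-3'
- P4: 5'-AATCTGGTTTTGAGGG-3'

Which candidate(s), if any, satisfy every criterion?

P1, P2 and P3.

P1 (20 nt, A=3 T=4 G=5 C=8): length 20 ✓; longest run = 2 ✓; Tm = 64.9 + 41·(13 − 16.4)/20 = 57.9°C ✓; 3' end CCG has 3 G/C ✓ — passes.
P2 (20 nt, A=5 T=3 G=7 C=5): length 20 ✓; longest run = 2 ✓; Tm = 64.9 + 41·(12 − 16.4)/20 = 55.9°C ✓; 3' end TTG has 1 G/C ✓ — passes.
P3 (22 nt, A=8 T=5 G=6 C=3): length 22 ✓; longest run = 3 ✓; Tm = 64.9 + 41·(9 − 16.4)/22 = 51.1°C ✓; 3' end AAG has 1 G/C ✓ — passes.
P4 (16 nt, A=3 T=6 G=6 C=1): length 16 ✓; longest run = 4, exceeds 3 ✗; Tm = 64.9 + 41·(7 − 16.4)/16 = 40.8°C, outside 42.5–60.3°C ✗; 3' end GGG has 3 G/C ✓ — fails.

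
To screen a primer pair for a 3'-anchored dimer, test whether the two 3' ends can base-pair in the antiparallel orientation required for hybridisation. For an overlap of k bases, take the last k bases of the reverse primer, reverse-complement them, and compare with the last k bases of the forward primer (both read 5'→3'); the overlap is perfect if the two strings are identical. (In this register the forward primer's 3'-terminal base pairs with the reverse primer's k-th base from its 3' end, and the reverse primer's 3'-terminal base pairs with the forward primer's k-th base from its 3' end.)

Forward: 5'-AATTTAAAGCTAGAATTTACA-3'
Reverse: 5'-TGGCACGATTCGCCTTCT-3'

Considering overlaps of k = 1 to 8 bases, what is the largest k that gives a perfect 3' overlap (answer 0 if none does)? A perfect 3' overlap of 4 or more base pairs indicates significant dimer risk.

Longest perfect overlap: 1 complementary base pair; below the dimer-risk threshold (threshold 4).

Last 8 bases (5'→3') — forward …AATTTACA, reverse …CGCCTTCT.
Reverse complement of the reverse primer's last 8 bases: AGAAGGCG; its first k bases are the reverse complement of the reverse primer's last k bases, so a perfect k-base overlap needs the forward primer's last k bases to equal them.
Comparing (forward last k vs required): k=1: A vs A ✓; k=2: CA vs AG ✗; k=3: ACA vs AGA ✗; k=4: TACA vs AGAA ✗; k=5: TTACA vs AGAAG ✗; k=6: TTTACA vs AGAAGG ✗; k=7: ATTTACA vs AGAAGGC ✗; k=8: AATTTACA vs AGAAGGCG ✗.
Only k = 1 is perfect, so the longest perfect 3' overlap is 1.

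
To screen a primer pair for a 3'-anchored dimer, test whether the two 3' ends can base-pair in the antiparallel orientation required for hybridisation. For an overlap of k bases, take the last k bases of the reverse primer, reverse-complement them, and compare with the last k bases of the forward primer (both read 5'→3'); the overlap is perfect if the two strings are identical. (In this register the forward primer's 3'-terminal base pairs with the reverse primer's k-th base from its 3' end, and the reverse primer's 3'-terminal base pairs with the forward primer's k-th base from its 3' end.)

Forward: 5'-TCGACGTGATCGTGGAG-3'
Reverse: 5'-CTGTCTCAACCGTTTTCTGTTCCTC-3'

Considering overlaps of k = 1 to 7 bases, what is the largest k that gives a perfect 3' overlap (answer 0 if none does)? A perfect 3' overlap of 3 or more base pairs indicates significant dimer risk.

Last 7 bases (5'→3') — forward …CGTGGAG, reverse …GTTCCTC.
Reverse complement of the reverse primer's last 7 bases: GAGGAAC; its first k bases are the reverse complement of the reverse primer's last k bases, so a perfect k-base overlap needs the forward primer's last k bases to equal them.
Comparing (forward last k vs required): k=1: G vs G ✓; k=2: AG vs GA ✗; k=3: GAG vs GAG ✓; k=4: GGAG vs GAGG ✗; k=5: TGGAG vs GAGGA ✗; k=6: GTGGAG vs GAGGAA ✗; k=7: CGTGGAG vs GAGGAAC ✗.
Perfect overlaps at k = 1, 3; the largest is 3.

Longest perfect overlap: 3 complementary base pairs; significant dimer risk (threshold 3).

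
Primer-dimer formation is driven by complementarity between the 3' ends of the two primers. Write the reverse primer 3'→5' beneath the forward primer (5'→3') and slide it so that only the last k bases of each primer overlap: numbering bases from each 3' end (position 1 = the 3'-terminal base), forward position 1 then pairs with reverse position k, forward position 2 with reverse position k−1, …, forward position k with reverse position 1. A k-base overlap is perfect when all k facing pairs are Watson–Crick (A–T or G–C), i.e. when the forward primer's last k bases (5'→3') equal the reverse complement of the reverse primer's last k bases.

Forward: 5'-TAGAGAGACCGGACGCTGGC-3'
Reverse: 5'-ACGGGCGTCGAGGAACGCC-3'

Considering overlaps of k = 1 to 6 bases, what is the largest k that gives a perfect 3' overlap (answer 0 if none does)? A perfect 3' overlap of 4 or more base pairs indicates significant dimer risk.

Longest perfect overlap: 3 complementary base pairs; below the dimer-risk threshold (threshold 4).

Last 6 bases (5'→3') — forward …GCTGGC, reverse …AACGCC.
Reverse complement of the reverse primer's last 6 bases: GGCGTT; its first k bases are the reverse complement of the reverse primer's last k bases, so a perfect k-base overlap needs the forward primer's last k bases to equal them.
Comparing (forward last k vs required): k=1: C vs G ✗; k=2: GC vs GG ✗; k=3: GGC vs GGC ✓; k=4: TGGC vs GGCG ✗; k=5: CTGGC vs GGCGT ✗; k=6: GCTGGC vs GGCGTT ✗.
Only k = 3 is perfect, so the longest perfect 3' overlap is 3.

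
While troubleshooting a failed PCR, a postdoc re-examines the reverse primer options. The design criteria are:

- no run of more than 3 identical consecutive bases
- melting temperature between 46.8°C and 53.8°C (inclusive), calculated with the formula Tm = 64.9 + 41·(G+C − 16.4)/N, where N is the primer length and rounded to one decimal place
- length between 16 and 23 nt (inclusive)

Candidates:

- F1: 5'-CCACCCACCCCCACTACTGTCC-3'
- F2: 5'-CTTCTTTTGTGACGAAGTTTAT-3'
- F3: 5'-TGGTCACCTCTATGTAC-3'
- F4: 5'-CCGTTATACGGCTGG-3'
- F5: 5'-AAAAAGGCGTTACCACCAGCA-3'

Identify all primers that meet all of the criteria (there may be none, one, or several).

None of the candidates satisfy all criteria.

F1 (22 nt, A=4 T=3 G=1 C=14): longest run = 5, exceeds 3 ✗; Tm = 64.9 + 41·(15 − 16.4)/22 = 62.3°C, outside 46.8–53.8°C ✗; length 22 ✓ — fails.
F2 (22 nt, A=4 T=11 G=4 C=3): longest run = 4, exceeds 3 ✗; Tm = 64.9 + 41·(7 − 16.4)/22 = 47.4°C ✓; length 22 ✓ — fails.
F3 (17 nt, A=3 T=6 G=3 C=5): longest run = 2 ✓; Tm = 64.9 + 41·(8 − 16.4)/17 = 44.6°C, outside 46.8–53.8°C ✗; length 17 ✓ — fails.
F4 (15 nt, A=2 T=4 G=5 C=4): longest run = 2 ✓; Tm = 64.9 + 41·(9 − 16.4)/15 = 44.7°C, outside 46.8–53.8°C ✗; length 15, outside 16–23 ✗ — fails.
F5 (21 nt, A=9 T=2 G=4 C=6): longest run = 5, exceeds 3 ✗; Tm = 64.9 + 41·(10 − 16.4)/21 = 52.4°C ✓; length 21 ✓ — fails.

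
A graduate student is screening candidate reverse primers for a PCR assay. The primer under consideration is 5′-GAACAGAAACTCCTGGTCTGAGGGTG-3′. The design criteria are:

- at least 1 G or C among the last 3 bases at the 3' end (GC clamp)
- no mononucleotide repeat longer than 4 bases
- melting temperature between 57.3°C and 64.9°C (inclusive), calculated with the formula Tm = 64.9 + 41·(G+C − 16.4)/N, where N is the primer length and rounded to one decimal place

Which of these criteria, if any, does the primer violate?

Base counts: A=7, T=5, G=9, C=5 (length 26).
GC clamp: 3' end GTG has 2 G/C ✓
homopolymer run: longest run = 3 ✓
Tm: Tm = 64.9 + 41·(14 − 16.4)/26 = 61.1°C ✓

Meets all criteria.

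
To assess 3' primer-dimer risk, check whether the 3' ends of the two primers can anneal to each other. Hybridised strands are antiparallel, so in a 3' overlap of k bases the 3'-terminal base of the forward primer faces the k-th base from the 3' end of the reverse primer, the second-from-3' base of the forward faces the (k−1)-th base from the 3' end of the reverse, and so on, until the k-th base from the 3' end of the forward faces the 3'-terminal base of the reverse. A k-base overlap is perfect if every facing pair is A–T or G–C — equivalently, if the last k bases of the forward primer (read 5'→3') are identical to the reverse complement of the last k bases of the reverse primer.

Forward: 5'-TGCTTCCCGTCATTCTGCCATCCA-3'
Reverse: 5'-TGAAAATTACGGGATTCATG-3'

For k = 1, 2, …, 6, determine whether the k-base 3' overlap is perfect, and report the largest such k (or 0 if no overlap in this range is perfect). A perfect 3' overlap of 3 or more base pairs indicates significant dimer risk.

Last 6 bases (5'→3') — forward …CATCCA, reverse …TTCATG.
Reverse complement of the reverse primer's last 6 bases: CATGAA; its first k bases are the reverse complement of the reverse primer's last k bases, so a perfect k-base overlap needs the forward primer's last k bases to equal them.
Comparing (forward last k vs required): k=1: A vs C ✗; k=2: CA vs CA ✓; k=3: CCA vs CAT ✗; k=4: TCCA vs CATG ✗; k=5: ATCCA vs CATGA ✗; k=6: CATCCA vs CATGAA ✗.
Only k = 2 is perfect, so the longest perfect 3' overlap is 2.

Longest perfect overlap: 2 complementary base pairs; below the dimer-risk threshold (threshold 3).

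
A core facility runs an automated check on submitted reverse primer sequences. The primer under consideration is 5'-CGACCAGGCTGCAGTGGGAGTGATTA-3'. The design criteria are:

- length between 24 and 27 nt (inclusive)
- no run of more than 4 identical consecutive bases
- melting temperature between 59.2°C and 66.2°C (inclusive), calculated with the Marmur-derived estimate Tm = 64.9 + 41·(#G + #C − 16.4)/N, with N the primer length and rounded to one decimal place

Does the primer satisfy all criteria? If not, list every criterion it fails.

Meets all criteria.

Base counts: A=6, T=5, G=10, C=5 (length 26).
length: length 26 ✓
homopolymer run: longest run = 3 ✓
Tm: Tm = 64.9 + 41·(15 − 16.4)/26 = 62.7°C ✓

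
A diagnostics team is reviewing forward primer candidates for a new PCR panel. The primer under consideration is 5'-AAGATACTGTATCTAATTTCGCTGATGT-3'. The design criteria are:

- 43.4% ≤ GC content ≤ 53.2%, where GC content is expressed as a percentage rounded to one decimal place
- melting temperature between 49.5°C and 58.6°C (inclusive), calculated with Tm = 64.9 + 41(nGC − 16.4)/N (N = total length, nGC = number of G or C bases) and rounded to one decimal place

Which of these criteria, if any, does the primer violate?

Fails: GC content.

Base counts: A=8, T=11, G=5, C=4 (length 28).
GC content: GC 9/28 = 32.1%, outside 43.4–53.2% ✗
Tm: Tm = 64.9 + 41·(9 − 16.4)/28 = 54.1°C ✓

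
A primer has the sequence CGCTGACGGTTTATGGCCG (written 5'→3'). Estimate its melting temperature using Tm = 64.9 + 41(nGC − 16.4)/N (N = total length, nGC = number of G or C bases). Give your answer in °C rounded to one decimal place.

Base counts: A=2, T=5, G=7, C=5; G+C = 12, N = 19.
Tm = 64.9 + 41·(12 − 16.4)/19 = 64.9 + -180.40/19 = 55.4°C.

55.4°C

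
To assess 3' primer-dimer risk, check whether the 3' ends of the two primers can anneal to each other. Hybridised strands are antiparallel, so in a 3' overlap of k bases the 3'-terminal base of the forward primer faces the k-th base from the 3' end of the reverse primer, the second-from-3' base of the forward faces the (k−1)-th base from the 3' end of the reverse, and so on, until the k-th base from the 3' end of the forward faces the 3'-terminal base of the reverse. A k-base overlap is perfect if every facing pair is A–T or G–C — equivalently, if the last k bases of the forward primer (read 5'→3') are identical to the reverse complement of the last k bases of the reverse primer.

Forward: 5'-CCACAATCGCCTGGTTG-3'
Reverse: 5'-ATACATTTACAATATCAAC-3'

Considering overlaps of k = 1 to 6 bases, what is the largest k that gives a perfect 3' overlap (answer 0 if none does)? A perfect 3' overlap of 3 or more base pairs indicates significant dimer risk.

Last 6 bases (5'→3') — forward …TGGTTG, reverse …ATCAAC.
Reverse complement of the reverse primer's last 6 bases: GTTGAT; its first k bases are the reverse complement of the reverse primer's last k bases, so a perfect k-base overlap needs the forward primer's last k bases to equal them.
Comparing (forward last k vs required): k=1: G vs G ✓; k=2: TG vs GT ✗; k=3: TTG vs GTT ✗; k=4: GTTG vs GTTG ✓; k=5: GGTTG vs GTTGA ✗; k=6: TGGTTG vs GTTGAT ✗.
Perfect overlaps at k = 1, 4; the largest is 4.

Longest perfect overlap: 4 complementary base pairs; significant dimer risk (threshold 3).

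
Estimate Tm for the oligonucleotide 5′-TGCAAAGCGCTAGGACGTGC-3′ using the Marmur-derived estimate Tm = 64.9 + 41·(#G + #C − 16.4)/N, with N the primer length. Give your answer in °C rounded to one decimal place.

55.9°C

Base counts: A=5, T=3, G=7, C=5; G+C = 12, N = 20.
Tm = 64.9 + 41·(12 − 16.4)/20 = 64.9 + -180.40/20 = 55.9°C.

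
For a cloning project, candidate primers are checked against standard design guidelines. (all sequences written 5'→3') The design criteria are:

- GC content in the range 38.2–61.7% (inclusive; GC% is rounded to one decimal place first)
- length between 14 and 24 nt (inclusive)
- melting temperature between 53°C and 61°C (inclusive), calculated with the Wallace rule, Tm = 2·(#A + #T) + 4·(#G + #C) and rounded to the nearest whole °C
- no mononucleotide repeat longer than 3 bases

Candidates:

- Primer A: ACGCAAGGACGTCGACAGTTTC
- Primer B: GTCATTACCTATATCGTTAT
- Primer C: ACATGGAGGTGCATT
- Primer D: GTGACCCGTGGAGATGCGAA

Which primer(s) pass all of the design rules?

None of the candidates satisfy all criteria.

Primer A (22 nt, A=6 T=4 G=6 C=6): GC 12/22 = 54.5% ✓; length 22 ✓; Tm = 2·10 + 4·12 = 68°C, outside 53–61°C ✗; longest run = 3 ✓ — fails.
Primer B (20 nt, A=5 T=9 G=2 C=4): GC 6/20 = 30.0%, outside 38.2–61.7% ✗; length 20 ✓; Tm = 2·14 + 4·6 = 52°C, outside 53–61°C ✗; longest run = 2 ✓ — fails.
Primer C (15 nt, A=4 T=4 G=5 C=2): GC 7/15 = 46.7% ✓; length 15 ✓; Tm = 2·8 + 4·7 = 44°C, outside 53–61°C ✗; longest run = 2 ✓ — fails.
Primer D (20 nt, A=5 T=3 G=8 C=4): GC 12/20 = 60.0% ✓; length 20 ✓; Tm = 2·8 + 4·12 = 64°C, outside 53–61°C ✗; longest run = 3 ✓ — fails.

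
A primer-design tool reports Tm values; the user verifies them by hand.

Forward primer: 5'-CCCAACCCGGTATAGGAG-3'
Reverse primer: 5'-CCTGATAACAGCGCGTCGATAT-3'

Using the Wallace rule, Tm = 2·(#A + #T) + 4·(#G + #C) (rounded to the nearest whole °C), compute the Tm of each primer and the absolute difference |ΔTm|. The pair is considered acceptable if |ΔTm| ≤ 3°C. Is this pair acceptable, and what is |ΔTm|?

|ΔTm| = 8°C; the pair is not acceptable.

Forward: A=5 T=2 G=5 C=6 → Tm = 2·7 + 4·11 = 58°C.
Reverse: A=6 T=5 G=5 C=6 → Tm = 2·11 + 4·11 = 66°C.
|ΔTm| = |58 − 66| = 8°C, > 3°C.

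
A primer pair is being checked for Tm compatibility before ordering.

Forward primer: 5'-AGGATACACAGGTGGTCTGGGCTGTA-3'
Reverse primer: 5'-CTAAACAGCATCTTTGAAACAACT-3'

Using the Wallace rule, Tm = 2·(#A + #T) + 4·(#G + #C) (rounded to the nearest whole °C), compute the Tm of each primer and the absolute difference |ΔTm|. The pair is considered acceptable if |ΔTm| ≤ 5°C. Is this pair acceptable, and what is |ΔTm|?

Forward: A=6 T=6 G=10 C=4 → Tm = 2·12 + 4·14 = 80°C.
Reverse: A=10 T=6 G=2 C=6 → Tm = 2·16 + 4·8 = 64°C.
|ΔTm| = |80 − 64| = 16°C, > 5°C.

|ΔTm| = 16°C; the pair is not acceptable.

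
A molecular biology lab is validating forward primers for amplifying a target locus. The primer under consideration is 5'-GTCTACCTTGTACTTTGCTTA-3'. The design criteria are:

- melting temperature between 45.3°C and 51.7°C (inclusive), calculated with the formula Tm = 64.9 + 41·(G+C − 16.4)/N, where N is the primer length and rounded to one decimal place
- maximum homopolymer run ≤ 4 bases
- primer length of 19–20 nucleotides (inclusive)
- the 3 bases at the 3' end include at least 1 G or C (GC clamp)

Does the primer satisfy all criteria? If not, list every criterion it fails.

Fails: length, GC clamp.

Base counts: A=3, T=10, G=3, C=5 (length 21).
Tm: Tm = 64.9 + 41·(8 − 16.4)/21 = 48.5°C ✓
homopolymer run: longest run = 3 ✓
length: length 21, outside 19–20 ✗
GC clamp: 3' end TTA has 0 G/C, need ≥1 ✗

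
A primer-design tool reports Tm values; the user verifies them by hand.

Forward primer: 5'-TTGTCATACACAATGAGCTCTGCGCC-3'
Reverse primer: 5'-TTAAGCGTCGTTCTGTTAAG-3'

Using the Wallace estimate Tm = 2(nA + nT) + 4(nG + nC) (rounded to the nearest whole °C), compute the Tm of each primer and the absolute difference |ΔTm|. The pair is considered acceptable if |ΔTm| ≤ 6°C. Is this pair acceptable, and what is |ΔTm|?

Forward: A=6 T=7 G=5 C=8 → Tm = 2·13 + 4·13 = 78°C.
Reverse: A=4 T=8 G=5 C=3 → Tm = 2·12 + 4·8 = 56°C.
|ΔTm| = |78 − 56| = 22°C, > 6°C.

|ΔTm| = 22°C; the pair is not acceptable.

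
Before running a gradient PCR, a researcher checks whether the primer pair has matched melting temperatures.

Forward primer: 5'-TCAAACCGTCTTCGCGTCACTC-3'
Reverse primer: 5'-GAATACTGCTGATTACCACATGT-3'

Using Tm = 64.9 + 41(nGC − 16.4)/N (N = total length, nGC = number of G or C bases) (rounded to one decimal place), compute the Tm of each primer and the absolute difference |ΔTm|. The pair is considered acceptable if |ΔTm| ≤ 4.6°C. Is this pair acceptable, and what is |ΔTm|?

|ΔTm| = 5.0°C; the pair is not acceptable.

Forward: G+C = 12, N = 22 → Tm = 64.9 + 41·(12 − 16.4)/22 = 56.7°C.
Reverse: G+C = 9, N = 23 → Tm = 64.9 + 41·(9 − 16.4)/23 = 51.7°C.
|ΔTm| = |56.7 − 51.7| = 5.0°C, > 4.6°C.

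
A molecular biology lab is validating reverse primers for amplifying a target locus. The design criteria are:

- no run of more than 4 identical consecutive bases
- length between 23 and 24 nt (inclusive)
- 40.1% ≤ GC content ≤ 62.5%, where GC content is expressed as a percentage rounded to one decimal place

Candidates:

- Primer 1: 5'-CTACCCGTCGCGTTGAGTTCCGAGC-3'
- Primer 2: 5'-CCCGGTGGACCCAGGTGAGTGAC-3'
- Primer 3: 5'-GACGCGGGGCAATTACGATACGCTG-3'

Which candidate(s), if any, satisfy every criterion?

Primer 1 (25 nt, A=3 T=6 G=7 C=9): longest run = 3 ✓; length 25, outside 23–24 ✗; GC 16/25 = 64.0%, outside 40.1–62.5% ✗ — fails.
Primer 2 (23 nt, A=4 T=3 G=9 C=7): longest run = 3 ✓; length 23 ✓; GC 16/23 = 69.6%, outside 40.1–62.5% ✗ — fails.
Primer 3 (25 nt, A=6 T=4 G=9 C=6): longest run = 4 ✓; length 25, outside 23–24 ✗; GC 15/25 = 60.0% ✓ — fails.

None of the candidates satisfy all criteria.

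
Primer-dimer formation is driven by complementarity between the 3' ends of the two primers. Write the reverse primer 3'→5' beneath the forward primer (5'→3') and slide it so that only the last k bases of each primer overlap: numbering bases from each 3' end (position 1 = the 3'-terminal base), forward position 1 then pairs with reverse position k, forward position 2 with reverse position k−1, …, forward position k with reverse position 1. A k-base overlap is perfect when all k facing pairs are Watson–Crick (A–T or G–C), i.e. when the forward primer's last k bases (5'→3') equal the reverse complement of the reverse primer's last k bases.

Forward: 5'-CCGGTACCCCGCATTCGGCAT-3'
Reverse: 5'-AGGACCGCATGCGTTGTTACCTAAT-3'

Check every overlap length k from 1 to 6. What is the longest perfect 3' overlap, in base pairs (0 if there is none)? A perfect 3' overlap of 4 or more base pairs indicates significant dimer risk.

Last 6 bases (5'→3') — forward …CGGCAT, reverse …CCTAAT.
Reverse complement of the reverse primer's last 6 bases: ATTAGG; its first k bases are the reverse complement of the reverse primer's last k bases, so a perfect k-base overlap needs the forward primer's last k bases to equal them.
Comparing (forward last k vs required): k=1: T vs A ✗; k=2: AT vs AT ✓; k=3: CAT vs ATT ✗; k=4: GCAT vs ATTA ✗; k=5: GGCAT vs ATTAG ✗; k=6: CGGCAT vs ATTAGG ✗.
Only k = 2 is perfect, so the longest perfect 3' overlap is 2.

Longest perfect overlap: 2 complementary base pairs; below the dimer-risk threshold (threshold 4).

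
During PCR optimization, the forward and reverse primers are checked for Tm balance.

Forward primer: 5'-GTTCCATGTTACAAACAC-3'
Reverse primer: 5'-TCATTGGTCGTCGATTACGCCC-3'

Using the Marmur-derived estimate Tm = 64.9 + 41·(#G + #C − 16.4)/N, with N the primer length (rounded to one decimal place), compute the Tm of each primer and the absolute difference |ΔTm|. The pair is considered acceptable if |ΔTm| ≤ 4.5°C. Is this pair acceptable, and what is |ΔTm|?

|ΔTm| = 13.2°C; the pair is not acceptable.

Forward: G+C = 7, N = 18 → Tm = 64.9 + 41·(7 − 16.4)/18 = 43.5°C.
Reverse: G+C = 12, N = 22 → Tm = 64.9 + 41·(12 − 16.4)/22 = 56.7°C.
|ΔTm| = |43.5 − 56.7| = 13.2°C, > 4.5°C.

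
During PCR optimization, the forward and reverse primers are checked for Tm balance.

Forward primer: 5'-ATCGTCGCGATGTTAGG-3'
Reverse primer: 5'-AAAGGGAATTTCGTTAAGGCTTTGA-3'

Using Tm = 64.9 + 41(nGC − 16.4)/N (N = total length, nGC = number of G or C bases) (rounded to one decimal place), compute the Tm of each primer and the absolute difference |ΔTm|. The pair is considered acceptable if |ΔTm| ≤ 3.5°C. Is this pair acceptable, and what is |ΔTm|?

Forward: G+C = 9, N = 17 → Tm = 64.9 + 41·(9 − 16.4)/17 = 47.1°C.
Reverse: G+C = 9, N = 25 → Tm = 64.9 + 41·(9 − 16.4)/25 = 52.8°C.
|ΔTm| = |47.1 − 52.8| = 5.7°C, > 3.5°C.

|ΔTm| = 5.7°C; the pair is not acceptable.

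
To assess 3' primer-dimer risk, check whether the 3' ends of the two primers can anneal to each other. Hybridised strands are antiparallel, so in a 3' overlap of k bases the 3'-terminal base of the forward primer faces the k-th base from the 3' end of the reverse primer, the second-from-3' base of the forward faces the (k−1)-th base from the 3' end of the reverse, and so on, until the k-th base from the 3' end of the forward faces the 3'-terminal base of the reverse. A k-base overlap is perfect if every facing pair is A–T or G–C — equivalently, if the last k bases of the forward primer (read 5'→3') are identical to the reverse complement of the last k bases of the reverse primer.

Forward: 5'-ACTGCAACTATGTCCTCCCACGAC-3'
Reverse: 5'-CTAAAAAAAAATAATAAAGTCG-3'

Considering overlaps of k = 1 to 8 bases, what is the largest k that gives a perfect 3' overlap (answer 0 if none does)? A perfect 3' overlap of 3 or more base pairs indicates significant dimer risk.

Last 8 bases (5'→3') — forward …CCCACGAC, reverse …TAAAGTCG.
Reverse complement of the reverse primer's last 8 bases: CGACTTTA; its first k bases are the reverse complement of the reverse primer's last k bases, so a perfect k-base overlap needs the forward primer's last k bases to equal them.
Comparing (forward last k vs required): k=1: C vs C ✓; k=2: AC vs CG ✗; k=3: GAC vs CGA ✗; k=4: CGAC vs CGAC ✓; k=5: ACGAC vs CGACT ✗; k=6: CACGAC vs CGACTT ✗; k=7: CCACGAC vs CGACTTT ✗; k=8: CCCACGAC vs CGACTTTA ✗.
Perfect overlaps at k = 1, 4; the largest is 4.

Longest perfect overlap: 4 complementary base pairs; significant dimer risk (threshold 3).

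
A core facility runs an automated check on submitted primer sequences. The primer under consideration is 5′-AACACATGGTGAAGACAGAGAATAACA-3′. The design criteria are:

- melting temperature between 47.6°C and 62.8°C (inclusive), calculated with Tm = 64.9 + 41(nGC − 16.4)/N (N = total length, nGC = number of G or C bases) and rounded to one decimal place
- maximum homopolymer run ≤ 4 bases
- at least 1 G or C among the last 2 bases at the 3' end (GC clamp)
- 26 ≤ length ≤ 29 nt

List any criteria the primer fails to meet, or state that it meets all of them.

Base counts: A=14, T=3, G=6, C=4 (length 27).
Tm: Tm = 64.9 + 41·(10 − 16.4)/27 = 55.2°C ✓
homopolymer run: longest run = 2 ✓
GC clamp: 3' end CA has 1 G/C ✓
length: length 27 ✓

Meets all criteria.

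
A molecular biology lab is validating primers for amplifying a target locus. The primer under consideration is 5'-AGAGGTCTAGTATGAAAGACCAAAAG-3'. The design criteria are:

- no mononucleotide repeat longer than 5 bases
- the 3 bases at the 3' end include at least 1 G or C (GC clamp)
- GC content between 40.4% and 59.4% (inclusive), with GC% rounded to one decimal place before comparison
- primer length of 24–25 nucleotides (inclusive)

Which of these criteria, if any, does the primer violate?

Fails: GC content, length.

Base counts: A=12, T=4, G=7, C=3 (length 26).
homopolymer run: longest run = 4 ✓
GC clamp: 3' end AAG has 1 G/C ✓
GC content: GC 10/26 = 38.5%, outside 40.4–59.4% ✗
length: length 26, outside 24–25 ✗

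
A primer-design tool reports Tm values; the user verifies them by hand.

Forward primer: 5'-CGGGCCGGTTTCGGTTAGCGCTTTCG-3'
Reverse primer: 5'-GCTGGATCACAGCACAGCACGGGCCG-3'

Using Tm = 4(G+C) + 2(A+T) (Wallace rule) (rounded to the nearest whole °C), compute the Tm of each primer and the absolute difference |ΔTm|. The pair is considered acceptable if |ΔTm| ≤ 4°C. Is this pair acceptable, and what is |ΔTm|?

|ΔTm| = 2°C; the pair is acceptable.

Forward: A=1 T=8 G=10 C=7 → Tm = 2·9 + 4·17 = 86°C.
Reverse: A=6 T=2 G=9 C=9 → Tm = 2·8 + 4·18 = 88°C.
|ΔTm| = |86 − 88| = 2°C, ≤ 4°C.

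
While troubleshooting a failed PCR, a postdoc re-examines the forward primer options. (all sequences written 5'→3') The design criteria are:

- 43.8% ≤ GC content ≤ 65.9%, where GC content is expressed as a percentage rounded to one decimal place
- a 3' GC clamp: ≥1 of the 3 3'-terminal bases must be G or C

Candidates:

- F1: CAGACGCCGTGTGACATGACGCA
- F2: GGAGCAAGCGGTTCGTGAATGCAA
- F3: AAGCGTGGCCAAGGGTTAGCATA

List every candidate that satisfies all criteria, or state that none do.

F1 and F2.

F1 (23 nt, A=6 T=3 G=7 C=7): GC 14/23 = 60.9% ✓; 3' end GCA has 2 G/C ✓ — passes.
F2 (24 nt, A=7 T=4 G=9 C=4): GC 13/24 = 54.2% ✓; 3' end CAA has 1 G/C ✓ — passes.
F3 (23 nt, A=7 T=4 G=8 C=4): GC 12/23 = 52.2% ✓; 3' end ATA has 0 G/C, need ≥1 ✗ — fails.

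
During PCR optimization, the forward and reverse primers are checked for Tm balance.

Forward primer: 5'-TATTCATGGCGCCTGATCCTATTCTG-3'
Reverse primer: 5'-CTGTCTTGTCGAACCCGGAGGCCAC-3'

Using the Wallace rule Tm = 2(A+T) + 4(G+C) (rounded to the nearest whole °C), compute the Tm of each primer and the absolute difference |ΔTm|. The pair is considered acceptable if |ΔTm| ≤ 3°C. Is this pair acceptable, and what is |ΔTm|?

|ΔTm| = 6°C; the pair is not acceptable.

Forward: A=4 T=10 G=5 C=7 → Tm = 2·14 + 4·12 = 76°C.
Reverse: A=4 T=5 G=7 C=9 → Tm = 2·9 + 4·16 = 82°C.
|ΔTm| = |76 − 82| = 6°C, > 3°C.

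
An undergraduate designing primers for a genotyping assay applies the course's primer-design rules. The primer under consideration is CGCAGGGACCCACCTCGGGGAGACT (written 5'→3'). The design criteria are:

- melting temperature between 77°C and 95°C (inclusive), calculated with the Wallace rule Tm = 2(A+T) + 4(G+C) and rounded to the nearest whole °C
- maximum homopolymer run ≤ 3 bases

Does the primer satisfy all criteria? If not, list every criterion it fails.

Fails: homopolymer run.

Base counts: A=5, T=2, G=9, C=9 (length 25).
Tm: Tm = 2·7 + 4·18 = 86°C ✓
homopolymer run: longest run = 4, exceeds 3 ✗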